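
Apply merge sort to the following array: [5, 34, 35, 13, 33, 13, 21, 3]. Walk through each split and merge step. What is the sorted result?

Merge sort trace:

Split: [5, 34, 35, 13, 33, 13, 21, 3] -> [5, 34, 35, 13] and [33, 13, 21, 3]
  Split: [5, 34, 35, 13] -> [5, 34] and [35, 13]
    Split: [5, 34] -> [5] and [34]
    Merge: [5] + [34] -> [5, 34]
    Split: [35, 13] -> [35] and [13]
    Merge: [35] + [13] -> [13, 35]
  Merge: [5, 34] + [13, 35] -> [5, 13, 34, 35]
  Split: [33, 13, 21, 3] -> [33, 13] and [21, 3]
    Split: [33, 13] -> [33] and [13]
    Merge: [33] + [13] -> [13, 33]
    Split: [21, 3] -> [21] and [3]
    Merge: [21] + [3] -> [3, 21]
  Merge: [13, 33] + [3, 21] -> [3, 13, 21, 33]
Merge: [5, 13, 34, 35] + [3, 13, 21, 33] -> [3, 5, 13, 13, 21, 33, 34, 35]

Final sorted array: [3, 5, 13, 13, 21, 33, 34, 35]

The merge sort proceeds by recursively splitting the array and merging sorted halves.
After all merges, the sorted array is [3, 5, 13, 13, 21, 33, 34, 35].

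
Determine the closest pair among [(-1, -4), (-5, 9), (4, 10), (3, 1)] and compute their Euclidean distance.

Computing all pairwise distances among 4 points:

d((-1, -4), (-5, 9)) = 13.6015
d((-1, -4), (4, 10)) = 14.8661
d((-1, -4), (3, 1)) = 6.4031 <-- minimum
d((-5, 9), (4, 10)) = 9.0554
d((-5, 9), (3, 1)) = 11.3137
d((4, 10), (3, 1)) = 9.0554

Closest pair: (-1, -4) and (3, 1) with distance 6.4031

The closest pair is (-1, -4) and (3, 1) with Euclidean distance 6.4031. For 4 points, brute-force pairwise comparison is shown above. For large n, the divide-and-conquer algorithm (sort by x, recurse on halves, check the dividing strip) achieves O(n log n).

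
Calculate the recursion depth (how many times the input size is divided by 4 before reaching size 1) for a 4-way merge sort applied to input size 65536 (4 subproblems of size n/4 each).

For divide and conquer with division factor 4:

Problem sizes at each level:
Level 0: 65536
Level 1: 16384
Level 2: 4096
Level 3: 1024
Level 4: 256
Level 5: 64
Level 6: 16
Level 7: 4
Level 8: 1

The root is level 0 and the size-1 base case is level 8 (the tree spans levels 0 through 8, i.e. 9 levels counting the root), so the depth is the number of divisions: log_4(65536) = 8

The recursion tree depth is log_4(65536) = 8. At each level, the problem size is divided by 4, so it takes 8 divisions to reduce to a base case of size 1. The algorithm makes 4 recursive calls at each level.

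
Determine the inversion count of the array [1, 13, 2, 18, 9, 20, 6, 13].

Finding inversions in [1, 13, 2, 18, 9, 20, 6, 13]:

(1, 2): arr[1]=13 > arr[2]=2
(1, 4): arr[1]=13 > arr[4]=9
(1, 6): arr[1]=13 > arr[6]=6
(3, 4): arr[3]=18 > arr[4]=9
(3, 6): arr[3]=18 > arr[6]=6
(3, 7): arr[3]=18 > arr[7]=13
(4, 6): arr[4]=9 > arr[6]=6
(5, 6): arr[5]=20 > arr[6]=6
(5, 7): arr[5]=20 > arr[7]=13

Total inversions: 9

The array has 9 inversion(s): (1,2), (1,4), (1,6), (3,4), (3,6), (3,7), (4,6), (5,6), (5,7). Each pair (i,j) satisfies i < j and arr[i] > arr[j].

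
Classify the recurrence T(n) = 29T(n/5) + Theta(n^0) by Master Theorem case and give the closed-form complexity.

Master Theorem for T(n) = 29T(n/5) + O(n^0):

a = 29, b = 5, c = 0
log_b(a) = log_5(29) = 2.0922

Case 1: c = 0 < log_5(29) = 2.0922
T(n) = O(n^(log_5 29))

For T(n) = 29T(n/5) + O(n^0): log_5(29) = 2.0922. This is Case 1 of the Master Theorem (c < log_b(a), work dominated by leaves), giving O(n^(log_5 29)).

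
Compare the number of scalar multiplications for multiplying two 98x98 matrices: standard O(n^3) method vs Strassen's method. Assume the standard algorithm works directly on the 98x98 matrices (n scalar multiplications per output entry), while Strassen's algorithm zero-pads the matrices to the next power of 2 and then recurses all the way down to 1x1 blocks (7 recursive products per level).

Matrix multiplication for 98x98 matrices:

Strassen's algorithm requires power-of-2 dimensions. Pad 98x98 to 128x128 (next power of 2).

Standard algorithm: 98^3 = 941192 multiplications
Strassen's algorithm: 7^(log2(128)) = 7^7 = 823543 multiplications
Savings: 941192 - 823543 = 117649 multiplications

Standard: 941192 multiplications (98^3). Strassen: 823543 multiplications (7^7, after padding to 128x128). Strassen reduces 8 recursive multiplications to 7 at each level.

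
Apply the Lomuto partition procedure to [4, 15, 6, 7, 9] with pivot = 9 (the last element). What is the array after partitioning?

Lomuto partition with pivot = 9:

Initial array: [4, 15, 6, 7, 9]

arr[0]=4 <= 9: swap with position 0, array becomes [4, 15, 6, 7, 9]
arr[1]=15 > 9: no swap
arr[2]=6 <= 9: swap with position 1, array becomes [4, 6, 15, 7, 9]
arr[3]=7 <= 9: swap with position 2, array becomes [4, 6, 7, 15, 9]

Place pivot at position 3: [4, 6, 7, 9, 15]
Pivot position: 3

After partitioning with pivot 9, the array becomes [4, 6, 7, 9, 15]. The pivot is placed at index 3. All elements to the left of the pivot are <= 9, and all elements to the right are > 9.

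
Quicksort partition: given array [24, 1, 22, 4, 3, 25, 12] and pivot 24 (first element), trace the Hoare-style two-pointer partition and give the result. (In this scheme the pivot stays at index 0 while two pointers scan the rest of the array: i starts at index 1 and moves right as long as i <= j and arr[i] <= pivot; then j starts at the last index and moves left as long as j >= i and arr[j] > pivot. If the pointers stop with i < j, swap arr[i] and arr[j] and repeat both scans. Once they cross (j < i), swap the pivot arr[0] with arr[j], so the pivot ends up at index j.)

Hoare-style two-pointer partition with pivot = 24:

Initial array: [24, 1, 22, 4, 3, 25, 12]

Pointers start at i = 1, j = 6.
i stops at index 5 (arr[5]=25 > 24), j stops at index 6 (arr[6]=12 <= 24): swap arr[5] and arr[6], array becomes [24, 1, 22, 4, 3, 12, 25]
i ends at 6, j ends at 5: the pointers have crossed (j < i), so scanning stops.

Swap pivot arr[0] with arr[5] to place pivot at position 5: [12, 1, 22, 4, 3, 24, 25]
Pivot position: 5

After partitioning with pivot 24, the array becomes [12, 1, 22, 4, 3, 24, 25]. The pivot is placed at index 5. All elements to the left of the pivot are <= 24, and all elements to the right are > 24.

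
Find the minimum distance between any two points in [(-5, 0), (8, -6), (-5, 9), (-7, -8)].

Computing all pairwise distances among 4 points:

d((-5, 0), (8, -6)) = 14.3178
d((-5, 0), (-5, 9)) = 9.0
d((-5, 0), (-7, -8)) = 8.2462 <-- minimum
d((8, -6), (-5, 9)) = 19.8494
d((8, -6), (-7, -8)) = 15.1327
d((-5, 9), (-7, -8)) = 17.1172

Closest pair: (-5, 0) and (-7, -8) with distance 8.2462

The closest pair is (-5, 0) and (-7, -8) with Euclidean distance 8.2462. For 4 points, brute-force pairwise comparison is shown above. For large n, the divide-and-conquer algorithm (sort by x, recurse on halves, check the dividing strip) achieves O(n log n).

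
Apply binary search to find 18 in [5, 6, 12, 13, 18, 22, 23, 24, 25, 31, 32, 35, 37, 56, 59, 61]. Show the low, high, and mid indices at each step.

Binary search for 18 in [5, 6, 12, 13, 18, 22, 23, 24, 25, 31, 32, 35, 37, 56, 59, 61]:

lo=0, hi=15, mid=7, arr[mid]=24 -> 24 > 18, search left half
lo=0, hi=6, mid=3, arr[mid]=13 -> 13 < 18, search right half
lo=4, hi=6, mid=5, arr[mid]=22 -> 22 > 18, search left half
lo=4, hi=4, mid=4, arr[mid]=18 -> Found target at index 4!

Binary search finds 18 at index 4 after 4 comparisons. The search repeatedly halves the search space by comparing with the middle element.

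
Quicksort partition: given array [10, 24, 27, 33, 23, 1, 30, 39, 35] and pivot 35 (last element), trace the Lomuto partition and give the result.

Lomuto partition with pivot = 35:

Initial array: [10, 24, 27, 33, 23, 1, 30, 39, 35]

arr[0]=10 <= 35: swap with position 0, array becomes [10, 24, 27, 33, 23, 1, 30, 39, 35]
arr[1]=24 <= 35: swap with position 1, array becomes [10, 24, 27, 33, 23, 1, 30, 39, 35]
arr[2]=27 <= 35: swap with position 2, array becomes [10, 24, 27, 33, 23, 1, 30, 39, 35]
arr[3]=33 <= 35: swap with position 3, array becomes [10, 24, 27, 33, 23, 1, 30, 39, 35]
arr[4]=23 <= 35: swap with position 4, array becomes [10, 24, 27, 33, 23, 1, 30, 39, 35]
arr[5]=1 <= 35: swap with position 5, array becomes [10, 24, 27, 33, 23, 1, 30, 39, 35]
arr[6]=30 <= 35: swap with position 6, array becomes [10, 24, 27, 33, 23, 1, 30, 39, 35]
arr[7]=39 > 35: no swap

Place pivot at position 7: [10, 24, 27, 33, 23, 1, 30, 35, 39]
Pivot position: 7

After partitioning with pivot 35, the array becomes [10, 24, 27, 33, 23, 1, 30, 35, 39]. The pivot is placed at index 7. All elements to the left of the pivot are <= 35, and all elements to the right are > 35.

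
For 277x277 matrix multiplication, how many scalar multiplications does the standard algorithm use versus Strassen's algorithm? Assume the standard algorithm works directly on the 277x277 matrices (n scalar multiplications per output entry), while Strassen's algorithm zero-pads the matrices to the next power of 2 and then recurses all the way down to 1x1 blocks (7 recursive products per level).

Matrix multiplication for 277x277 matrices:

Strassen's algorithm requires power-of-2 dimensions. Pad 277x277 to 512x512 (next power of 2).

Standard algorithm: 277^3 = 21253933 multiplications
Strassen's algorithm: 7^(log2(512)) = 7^9 = 40353607 multiplications
Difference: 21253933 - 40353607 = -19099674 (Strassen uses MORE here due to padding overhead — for small or just-over-power-of-2 n, padding can outweigh the per-level savings)

Standard: 21253933 multiplications (277^3). Strassen: 40353607 multiplications (7^9, after padding to 512x512). Strassen reduces 8 recursive multiplications to 7 at each level.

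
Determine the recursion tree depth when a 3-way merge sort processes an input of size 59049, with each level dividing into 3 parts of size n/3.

For divide and conquer with division factor 3:

Problem sizes at each level:
Level 0: 59049
Level 1: 19683
Level 2: 6561
Level 3: 2187
Level 4: 729
Level 5: 243
Level 6: 81
Level 7: 27
Level 8: 9
Level 9: 3
Level 10: 1

The root is level 0 and the size-1 base case is level 10 (the tree spans levels 0 through 10, i.e. 11 levels counting the root), so the depth is the number of divisions: log_3(59049) = 10

The recursion tree depth is log_3(59049) = 10. At each level, the problem size is divided by 3, so it takes 10 divisions to reduce to a base case of size 1. The algorithm makes 3 recursive calls at each level.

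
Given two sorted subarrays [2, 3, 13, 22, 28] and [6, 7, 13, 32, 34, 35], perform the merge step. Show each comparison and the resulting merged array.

Merging process:

Compare 2 vs 6: take 2 from left. Merged: [2]
Compare 3 vs 6: take 3 from left. Merged: [2, 3]
Compare 13 vs 6: take 6 from right. Merged: [2, 3, 6]
Compare 13 vs 7: take 7 from right. Merged: [2, 3, 6, 7]
Compare 13 vs 13: take 13 from left. Merged: [2, 3, 6, 7, 13]
Compare 22 vs 13: take 13 from right. Merged: [2, 3, 6, 7, 13, 13]
Compare 22 vs 32: take 22 from left. Merged: [2, 3, 6, 7, 13, 13, 22]
Compare 28 vs 32: take 28 from left. Merged: [2, 3, 6, 7, 13, 13, 22, 28]
Append remaining from right: [32, 34, 35]. Merged: [2, 3, 6, 7, 13, 13, 22, 28, 32, 34, 35]

Final merged array: [2, 3, 6, 7, 13, 13, 22, 28, 32, 34, 35]
Total comparisons: 8

The merged array is [2, 3, 6, 7, 13, 13, 22, 28, 32, 34, 35], requiring 8 comparisons. The merge step runs in O(n) time where n is the total number of elements.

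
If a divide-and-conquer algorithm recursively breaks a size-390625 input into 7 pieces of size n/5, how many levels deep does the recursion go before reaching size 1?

For divide and conquer with division factor 5:

Problem sizes at each level:
Level 0: 390625
Level 1: 78125
Level 2: 15625
Level 3: 3125
Level 4: 625
Level 5: 125
Level 6: 25
Level 7: 5
Level 8: 1

The root is level 0 and the size-1 base case is level 8 (the tree spans levels 0 through 8, i.e. 9 levels counting the root), so the depth is the number of divisions: log_5(390625) = 8

The recursion tree depth is log_5(390625) = 8. At each level, the problem size is divided by 5, so it takes 8 divisions to reduce to a base case of size 1. The algorithm makes 7 recursive calls at each level.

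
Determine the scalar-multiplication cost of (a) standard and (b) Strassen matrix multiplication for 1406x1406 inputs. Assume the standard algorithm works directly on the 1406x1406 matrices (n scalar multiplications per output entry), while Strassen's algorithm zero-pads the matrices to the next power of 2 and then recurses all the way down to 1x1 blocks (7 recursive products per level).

Matrix multiplication for 1406x1406 matrices:

Strassen's algorithm requires power-of-2 dimensions. Pad 1406x1406 to 2048x2048 (next power of 2).

Standard algorithm: 1406^3 = 2779431416 multiplications
Strassen's algorithm: 7^(log2(2048)) = 7^11 = 1977326743 multiplications
Savings: 2779431416 - 1977326743 = 802104673 multiplications

Standard: 2779431416 multiplications (1406^3). Strassen: 1977326743 multiplications (7^11, after padding to 2048x2048). Strassen reduces 8 recursive multiplications to 7 at each level.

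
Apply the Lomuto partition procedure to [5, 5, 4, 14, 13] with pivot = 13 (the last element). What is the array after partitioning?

Lomuto partition with pivot = 13:

Initial array: [5, 5, 4, 14, 13]

arr[0]=5 <= 13: swap with position 0, array becomes [5, 5, 4, 14, 13]
arr[1]=5 <= 13: swap with position 1, array becomes [5, 5, 4, 14, 13]
arr[2]=4 <= 13: swap with position 2, array becomes [5, 5, 4, 14, 13]
arr[3]=14 > 13: no swap

Place pivot at position 3: [5, 5, 4, 13, 14]
Pivot position: 3

After partitioning with pivot 13, the array becomes [5, 5, 4, 13, 14]. The pivot is placed at index 3. All elements to the left of the pivot are <= 13, and all elements to the right are > 13.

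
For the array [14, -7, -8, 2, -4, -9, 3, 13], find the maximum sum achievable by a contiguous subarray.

Using Kadane's algorithm on [14, -7, -8, 2, -4, -9, 3, 13]:

Scanning through the array:
Position 1 (value -7): max_ending_here = 7, max_so_far = 14
Position 2 (value -8): max_ending_here = -1, max_so_far = 14
Position 3 (value 2): max_ending_here = 2, max_so_far = 14
Position 4 (value -4): max_ending_here = -2, max_so_far = 14
Position 5 (value -9): max_ending_here = -9, max_so_far = 14
Position 6 (value 3): max_ending_here = 3, max_so_far = 14
Position 7 (value 13): max_ending_here = 16, max_so_far = 16

Maximum subarray: [3, 13]
Maximum sum: 16

The maximum subarray is [3, 13] with sum 16. This subarray runs from index 6 to index 7.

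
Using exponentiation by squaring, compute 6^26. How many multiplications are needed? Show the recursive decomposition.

Computing 6^26 by squaring (build up from 6^1; each line after the first costs one multiplication):

6^1 = 6
6^2 = (6^1)^2 = 6^2 = 36
6^3 = 6 * 6^2 = 6 * 36 = 216
6^6 = (6^3)^2 = 216^2 = 46656
6^12 = (6^6)^2 = 46656^2 = 2176782336
6^13 = 6 * 6^12 = 6 * 2176782336 = 13060694016
6^26 = (6^13)^2 = 13060694016^2 = 170581728179578208256

Result: 170581728179578208256
Multiplications needed: 6 (6 lines after 6^1)

6^26 = 170581728179578208256. Using exponentiation by squaring, this requires 6 multiplications. The key idea: if the exponent is even, square the half-power; if odd, multiply by the base once.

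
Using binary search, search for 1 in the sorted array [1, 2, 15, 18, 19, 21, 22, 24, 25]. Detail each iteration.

Binary search for 1 in [1, 2, 15, 18, 19, 21, 22, 24, 25]:

lo=0, hi=8, mid=4, arr[mid]=19 -> 19 > 1, search left half
lo=0, hi=3, mid=1, arr[mid]=2 -> 2 > 1, search left half
lo=0, hi=0, mid=0, arr[mid]=1 -> Found target at index 0!

Binary search finds 1 at index 0 after 3 comparisons. The search repeatedly halves the search space by comparing with the middle element.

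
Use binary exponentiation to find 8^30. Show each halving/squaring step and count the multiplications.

Computing 8^30 by squaring (build up from 8^1; each line after the first costs one multiplication):

8^1 = 8
8^2 = (8^1)^2 = 8^2 = 64
8^3 = 8 * 8^2 = 8 * 64 = 512
8^6 = (8^3)^2 = 512^2 = 262144
8^7 = 8 * 8^6 = 8 * 262144 = 2097152
8^14 = (8^7)^2 = 2097152^2 = 4398046511104
8^15 = 8 * 8^14 = 8 * 4398046511104 = 35184372088832
8^30 = (8^15)^2 = 35184372088832^2 = 1237940039285380274899124224

Result: 1237940039285380274899124224
Multiplications needed: 7 (7 lines after 8^1)

8^30 = 1237940039285380274899124224. Using exponentiation by squaring, this requires 7 multiplications. The key idea: if the exponent is even, square the half-power; if odd, multiply by the base once.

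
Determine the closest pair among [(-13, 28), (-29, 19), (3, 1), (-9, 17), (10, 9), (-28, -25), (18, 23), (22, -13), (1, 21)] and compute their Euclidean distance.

Computing all pairwise distances among 9 points:

d((-13, 28), (-29, 19)) = 18.3576
d((-13, 28), (3, 1)) = 31.3847
d((-13, 28), (-9, 17)) = 11.7047
d((-13, 28), (10, 9)) = 29.8329
d((-13, 28), (-28, -25)) = 55.0818
d((-13, 28), (18, 23)) = 31.4006
d((-13, 28), (22, -13)) = 53.9073
d((-13, 28), (1, 21)) = 15.6525
d((-29, 19), (3, 1)) = 36.7151
d((-29, 19), (-9, 17)) = 20.0998
d((-29, 19), (10, 9)) = 40.2616
d((-29, 19), (-28, -25)) = 44.0114
d((-29, 19), (18, 23)) = 47.1699
d((-29, 19), (22, -13)) = 60.208
d((-29, 19), (1, 21)) = 30.0666
d((3, 1), (-9, 17)) = 20.0
d((3, 1), (10, 9)) = 10.6301 <-- minimum
d((3, 1), (-28, -25)) = 40.4599
d((3, 1), (18, 23)) = 26.6271
d((3, 1), (22, -13)) = 23.6008
d((3, 1), (1, 21)) = 20.0998
d((-9, 17), (10, 9)) = 20.6155
d((-9, 17), (-28, -25)) = 46.0977
d((-9, 17), (18, 23)) = 27.6586
d((-9, 17), (22, -13)) = 43.1393
d((-9, 17), (1, 21)) = 10.7703
d((10, 9), (-28, -25)) = 50.9902
d((10, 9), (18, 23)) = 16.1245
d((10, 9), (22, -13)) = 25.0599
d((10, 9), (1, 21)) = 15.0
d((-28, -25), (18, 23)) = 66.4831
d((-28, -25), (22, -13)) = 51.4198
d((-28, -25), (1, 21)) = 54.3783
d((18, 23), (22, -13)) = 36.2215
d((18, 23), (1, 21)) = 17.1172
d((22, -13), (1, 21)) = 39.9625

Closest pair: (3, 1) and (10, 9) with distance 10.6301

The closest pair is (3, 1) and (10, 9) with Euclidean distance 10.6301. For 9 points, brute-force pairwise comparison is shown above. For large n, the divide-and-conquer algorithm (sort by x, recurse on halves, check the dividing strip) achieves O(n log n).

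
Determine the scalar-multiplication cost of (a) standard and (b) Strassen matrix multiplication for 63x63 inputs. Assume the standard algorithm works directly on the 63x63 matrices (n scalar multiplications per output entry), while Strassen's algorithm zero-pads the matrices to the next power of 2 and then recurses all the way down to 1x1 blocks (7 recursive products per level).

Matrix multiplication for 63x63 matrices:

Strassen's algorithm requires power-of-2 dimensions. Pad 63x63 to 64x64 (next power of 2).

Standard algorithm: 63^3 = 250047 multiplications
Strassen's algorithm: 7^(log2(64)) = 7^6 = 117649 multiplications
Savings: 250047 - 117649 = 132398 multiplications

Standard: 250047 multiplications (63^3). Strassen: 117649 multiplications (7^6, after padding to 64x64). Strassen reduces 8 recursive multiplications to 7 at each level.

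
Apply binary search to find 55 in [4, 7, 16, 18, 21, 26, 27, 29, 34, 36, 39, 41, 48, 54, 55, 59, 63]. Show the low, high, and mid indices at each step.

Binary search for 55 in [4, 7, 16, 18, 21, 26, 27, 29, 34, 36, 39, 41, 48, 54, 55, 59, 63]:

lo=0, hi=16, mid=8, arr[mid]=34 -> 34 < 55, search right half
lo=9, hi=16, mid=12, arr[mid]=48 -> 48 < 55, search right half
lo=13, hi=16, mid=14, arr[mid]=55 -> Found target at index 14!

Binary search finds 55 at index 14 after 3 comparisons. The search repeatedly halves the search space by comparing with the middle element.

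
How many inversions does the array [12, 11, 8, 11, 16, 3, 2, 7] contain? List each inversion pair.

Finding inversions in [12, 11, 8, 11, 16, 3, 2, 7]:

(0, 1): arr[0]=12 > arr[1]=11
(0, 2): arr[0]=12 > arr[2]=8
(0, 3): arr[0]=12 > arr[3]=11
(0, 5): arr[0]=12 > arr[5]=3
(0, 6): arr[0]=12 > arr[6]=2
(0, 7): arr[0]=12 > arr[7]=7
(1, 2): arr[1]=11 > arr[2]=8
(1, 5): arr[1]=11 > arr[5]=3
(1, 6): arr[1]=11 > arr[6]=2
(1, 7): arr[1]=11 > arr[7]=7
(2, 5): arr[2]=8 > arr[5]=3
(2, 6): arr[2]=8 > arr[6]=2
(2, 7): arr[2]=8 > arr[7]=7
(3, 5): arr[3]=11 > arr[5]=3
(3, 6): arr[3]=11 > arr[6]=2
(3, 7): arr[3]=11 > arr[7]=7
(4, 5): arr[4]=16 > arr[5]=3
(4, 6): arr[4]=16 > arr[6]=2
(4, 7): arr[4]=16 > arr[7]=7
(5, 6): arr[5]=3 > arr[6]=2

Total inversions: 20

The array has 20 inversion(s): (0,1), (0,2), (0,3), (0,5), (0,6), (0,7), (1,2), (1,5), (1,6), (1,7), (2,5), (2,6), (2,7), (3,5), (3,6), (3,7), (4,5), (4,6), (4,7), (5,6). Each pair (i,j) satisfies i < j and arr[i] > arr[j].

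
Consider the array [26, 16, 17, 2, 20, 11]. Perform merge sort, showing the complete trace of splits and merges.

Merge sort trace:

Split: [26, 16, 17, 2, 20, 11] -> [26, 16, 17] and [2, 20, 11]
  Split: [26, 16, 17] -> [26] and [16, 17]
    Split: [16, 17] -> [16] and [17]
    Merge: [16] + [17] -> [16, 17]
  Merge: [26] + [16, 17] -> [16, 17, 26]
  Split: [2, 20, 11] -> [2] and [20, 11]
    Split: [20, 11] -> [20] and [11]
    Merge: [20] + [11] -> [11, 20]
  Merge: [2] + [11, 20] -> [2, 11, 20]
Merge: [16, 17, 26] + [2, 11, 20] -> [2, 11, 16, 17, 20, 26]

Final sorted array: [2, 11, 16, 17, 20, 26]

The merge sort proceeds by recursively splitting the array and merging sorted halves.
After all merges, the sorted array is [2, 11, 16, 17, 20, 26].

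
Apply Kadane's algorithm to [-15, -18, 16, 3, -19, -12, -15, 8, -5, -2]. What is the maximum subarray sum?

Using Kadane's algorithm on [-15, -18, 16, 3, -19, -12, -15, 8, -5, -2]:

Scanning through the array:
Position 1 (value -18): max_ending_here = -18, max_so_far = -15
Position 2 (value 16): max_ending_here = 16, max_so_far = 16
Position 3 (value 3): max_ending_here = 19, max_so_far = 19
Position 4 (value -19): max_ending_here = 0, max_so_far = 19
Position 5 (value -12): max_ending_here = -12, max_so_far = 19
Position 6 (value -15): max_ending_here = -15, max_so_far = 19
Position 7 (value 8): max_ending_here = 8, max_so_far = 19
Position 8 (value -5): max_ending_here = 3, max_so_far = 19
Position 9 (value -2): max_ending_here = 1, max_so_far = 19

Maximum subarray: [16, 3]
Maximum sum: 19

The maximum subarray is [16, 3] with sum 19. This subarray runs from index 2 to index 3.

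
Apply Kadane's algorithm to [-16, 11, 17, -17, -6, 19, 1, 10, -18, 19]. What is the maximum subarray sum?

Using Kadane's algorithm on [-16, 11, 17, -17, -6, 19, 1, 10, -18, 19]:

Scanning through the array:
Position 1 (value 11): max_ending_here = 11, max_so_far = 11
Position 2 (value 17): max_ending_here = 28, max_so_far = 28
Position 3 (value -17): max_ending_here = 11, max_so_far = 28
Position 4 (value -6): max_ending_here = 5, max_so_far = 28
Position 5 (value 19): max_ending_here = 24, max_so_far = 28
Position 6 (value 1): max_ending_here = 25, max_so_far = 28
Position 7 (value 10): max_ending_here = 35, max_so_far = 35
Position 8 (value -18): max_ending_here = 17, max_so_far = 35
Position 9 (value 19): max_ending_here = 36, max_so_far = 36

Maximum subarray: [11, 17, -17, -6, 19, 1, 10, -18, 19]
Maximum sum: 36

The maximum subarray is [11, 17, -17, -6, 19, 1, 10, -18, 19] with sum 36. This subarray runs from index 1 to index 9.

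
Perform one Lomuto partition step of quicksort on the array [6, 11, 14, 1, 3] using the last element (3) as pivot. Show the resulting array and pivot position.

Lomuto partition with pivot = 3:

Initial array: [6, 11, 14, 1, 3]

arr[0]=6 > 3: no swap
arr[1]=11 > 3: no swap
arr[2]=14 > 3: no swap
arr[3]=1 <= 3: swap with position 0, array becomes [1, 11, 14, 6, 3]

Place pivot at position 1: [1, 3, 14, 6, 11]
Pivot position: 1

After partitioning with pivot 3, the array becomes [1, 3, 14, 6, 11]. The pivot is placed at index 1. All elements to the left of the pivot are <= 3, and all elements to the right are > 3.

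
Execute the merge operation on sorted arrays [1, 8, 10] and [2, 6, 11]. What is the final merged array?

Merging process:

Compare 1 vs 2: take 1 from left. Merged: [1]
Compare 8 vs 2: take 2 from right. Merged: [1, 2]
Compare 8 vs 6: take 6 from right. Merged: [1, 2, 6]
Compare 8 vs 11: take 8 from left. Merged: [1, 2, 6, 8]
Compare 10 vs 11: take 10 from left. Merged: [1, 2, 6, 8, 10]
Append remaining from right: [11]. Merged: [1, 2, 6, 8, 10, 11]

Final merged array: [1, 2, 6, 8, 10, 11]
Total comparisons: 5

The merged array is [1, 2, 6, 8, 10, 11], requiring 5 comparisons. The merge step runs in O(n) time where n is the total number of elements.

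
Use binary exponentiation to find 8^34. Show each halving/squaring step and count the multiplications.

Computing 8^34 by squaring (build up from 8^1; each line after the first costs one multiplication):

8^1 = 8
8^2 = (8^1)^2 = 8^2 = 64
8^4 = (8^2)^2 = 64^2 = 4096
8^8 = (8^4)^2 = 4096^2 = 16777216
8^16 = (8^8)^2 = 16777216^2 = 281474976710656
8^17 = 8 * 8^16 = 8 * 281474976710656 = 2251799813685248
8^34 = (8^17)^2 = 2251799813685248^2 = 5070602400912917605986812821504

Result: 5070602400912917605986812821504
Multiplications needed: 6 (6 lines after 8^1)

8^34 = 5070602400912917605986812821504. Using exponentiation by squaring, this requires 6 multiplications. The key idea: if the exponent is even, square the half-power; if odd, multiply by the base once.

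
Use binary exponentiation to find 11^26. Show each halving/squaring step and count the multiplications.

Computing 11^26 by squaring (build up from 11^1; each line after the first costs one multiplication):

11^1 = 11
11^2 = (11^1)^2 = 11^2 = 121
11^3 = 11 * 11^2 = 11 * 121 = 1331
11^6 = (11^3)^2 = 1331^2 = 1771561
11^12 = (11^6)^2 = 1771561^2 = 3138428376721
11^13 = 11 * 11^12 = 11 * 3138428376721 = 34522712143931
11^26 = (11^13)^2 = 34522712143931^2 = 1191817653772720942460132761

Result: 1191817653772720942460132761
Multiplications needed: 6 (6 lines after 11^1)

11^26 = 1191817653772720942460132761. Using exponentiation by squaring, this requires 6 multiplications. The key idea: if the exponent is even, square the half-power; if odd, multiply by the base once.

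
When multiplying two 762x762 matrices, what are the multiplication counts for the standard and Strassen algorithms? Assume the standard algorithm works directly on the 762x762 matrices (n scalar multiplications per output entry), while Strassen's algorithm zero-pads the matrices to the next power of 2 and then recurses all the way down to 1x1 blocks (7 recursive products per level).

Matrix multiplication for 762x762 matrices:

Strassen's algorithm requires power-of-2 dimensions. Pad 762x762 to 1024x1024 (next power of 2).

Standard algorithm: 762^3 = 442450728 multiplications
Strassen's algorithm: 7^(log2(1024)) = 7^10 = 282475249 multiplications
Savings: 442450728 - 282475249 = 159975479 multiplications

Standard: 442450728 multiplications (762^3). Strassen: 282475249 multiplications (7^10, after padding to 1024x1024). Strassen reduces 8 recursive multiplications to 7 at each level.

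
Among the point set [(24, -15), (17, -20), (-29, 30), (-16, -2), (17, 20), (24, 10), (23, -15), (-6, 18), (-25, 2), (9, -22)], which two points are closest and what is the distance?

Computing all pairwise distances among 10 points:

d((24, -15), (17, -20)) = 8.6023
d((24, -15), (-29, 30)) = 69.527
d((24, -15), (-16, -2)) = 42.0595
d((24, -15), (17, 20)) = 35.6931
d((24, -15), (24, 10)) = 25.0
d((24, -15), (23, -15)) = 1.0 <-- minimum
d((24, -15), (-6, 18)) = 44.5982
d((24, -15), (-25, 2)) = 51.8652
d((24, -15), (9, -22)) = 16.5529
d((17, -20), (-29, 30)) = 67.9412
d((17, -20), (-16, -2)) = 37.5899
d((17, -20), (17, 20)) = 40.0
d((17, -20), (24, 10)) = 30.8058
d((17, -20), (23, -15)) = 7.8102
d((17, -20), (-6, 18)) = 44.4185
d((17, -20), (-25, 2)) = 47.4131
d((17, -20), (9, -22)) = 8.2462
d((-29, 30), (-16, -2)) = 34.5398
d((-29, 30), (17, 20)) = 47.0744
d((-29, 30), (24, 10)) = 56.648
d((-29, 30), (23, -15)) = 68.7677
d((-29, 30), (-6, 18)) = 25.9422
d((-29, 30), (-25, 2)) = 28.2843
d((-29, 30), (9, -22)) = 64.405
d((-16, -2), (17, 20)) = 39.6611
d((-16, -2), (24, 10)) = 41.7612
d((-16, -2), (23, -15)) = 41.1096
d((-16, -2), (-6, 18)) = 22.3607
d((-16, -2), (-25, 2)) = 9.8489
d((-16, -2), (9, -22)) = 32.0156
d((17, 20), (24, 10)) = 12.2066
d((17, 20), (23, -15)) = 35.5106
d((17, 20), (-6, 18)) = 23.0868
d((17, 20), (-25, 2)) = 45.6946
d((17, 20), (9, -22)) = 42.7551
d((24, 10), (23, -15)) = 25.02
d((24, 10), (-6, 18)) = 31.0483
d((24, 10), (-25, 2)) = 49.6488
d((24, 10), (9, -22)) = 35.3412
d((23, -15), (-6, 18)) = 43.9318
d((23, -15), (-25, 2)) = 50.9215
d((23, -15), (9, -22)) = 15.6525
d((-6, 18), (-25, 2)) = 24.8395
d((-6, 18), (9, -22)) = 42.72
d((-25, 2), (9, -22)) = 41.6173

Closest pair: (24, -15) and (23, -15) with distance 1.0

The closest pair is (24, -15) and (23, -15) with Euclidean distance 1.0. For 10 points, brute-force pairwise comparison is shown above. For large n, the divide-and-conquer algorithm (sort by x, recurse on halves, check the dividing strip) achieves O(n log n).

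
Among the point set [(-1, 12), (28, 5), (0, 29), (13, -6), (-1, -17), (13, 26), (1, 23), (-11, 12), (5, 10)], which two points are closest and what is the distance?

Computing all pairwise distances among 9 points:

d((-1, 12), (28, 5)) = 29.8329
d((-1, 12), (0, 29)) = 17.0294
d((-1, 12), (13, -6)) = 22.8035
d((-1, 12), (-1, -17)) = 29.0
d((-1, 12), (13, 26)) = 19.799
d((-1, 12), (1, 23)) = 11.1803
d((-1, 12), (-11, 12)) = 10.0
d((-1, 12), (5, 10)) = 6.3246
d((28, 5), (0, 29)) = 36.8782
d((28, 5), (13, -6)) = 18.6011
d((28, 5), (-1, -17)) = 36.4005
d((28, 5), (13, 26)) = 25.807
d((28, 5), (1, 23)) = 32.45
d((28, 5), (-11, 12)) = 39.6232
d((28, 5), (5, 10)) = 23.5372
d((0, 29), (13, -6)) = 37.3363
d((0, 29), (-1, -17)) = 46.0109
d((0, 29), (13, 26)) = 13.3417
d((0, 29), (1, 23)) = 6.0828 <-- minimum
d((0, 29), (-11, 12)) = 20.2485
d((0, 29), (5, 10)) = 19.6469
d((13, -6), (-1, -17)) = 17.8045
d((13, -6), (13, 26)) = 32.0
d((13, -6), (1, 23)) = 31.3847
d((13, -6), (-11, 12)) = 30.0
d((13, -6), (5, 10)) = 17.8885
d((-1, -17), (13, 26)) = 45.2217
d((-1, -17), (1, 23)) = 40.05
d((-1, -17), (-11, 12)) = 30.6757
d((-1, -17), (5, 10)) = 27.6586
d((13, 26), (1, 23)) = 12.3693
d((13, 26), (-11, 12)) = 27.7849
d((13, 26), (5, 10)) = 17.8885
d((1, 23), (-11, 12)) = 16.2788
d((1, 23), (5, 10)) = 13.6015
d((-11, 12), (5, 10)) = 16.1245

Closest pair: (0, 29) and (1, 23) with distance 6.0828

The closest pair is (0, 29) and (1, 23) with Euclidean distance 6.0828. For 9 points, brute-force pairwise comparison is shown above. For large n, the divide-and-conquer algorithm (sort by x, recurse on halves, check the dividing strip) achieves O(n log n).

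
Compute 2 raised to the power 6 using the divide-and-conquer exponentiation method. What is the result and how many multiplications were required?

Computing 2^6 by squaring (build up from 2^1; each line after the first costs one multiplication):

2^1 = 2
2^2 = (2^1)^2 = 2^2 = 4
2^3 = 2 * 2^2 = 2 * 4 = 8
2^6 = (2^3)^2 = 8^2 = 64

Result: 64
Multiplications needed: 3 (3 lines after 2^1)

2^6 = 64. Using exponentiation by squaring, this requires 3 multiplications. The key idea: if the exponent is even, square the half-power; if odd, multiply by the base once.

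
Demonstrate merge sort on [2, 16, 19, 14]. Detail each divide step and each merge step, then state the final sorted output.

Merge sort trace:

Split: [2, 16, 19, 14] -> [2, 16] and [19, 14]
  Split: [2, 16] -> [2] and [16]
  Merge: [2] + [16] -> [2, 16]
  Split: [19, 14] -> [19] and [14]
  Merge: [19] + [14] -> [14, 19]
Merge: [2, 16] + [14, 19] -> [2, 14, 16, 19]

Final sorted array: [2, 14, 16, 19]

The merge sort proceeds by recursively splitting the array and merging sorted halves.
After all merges, the sorted array is [2, 14, 16, 19].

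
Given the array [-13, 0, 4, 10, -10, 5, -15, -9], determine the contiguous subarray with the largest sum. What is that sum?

Using Kadane's algorithm on [-13, 0, 4, 10, -10, 5, -15, -9]:

Scanning through the array:
Position 1 (value 0): max_ending_here = 0, max_so_far = 0
Position 2 (value 4): max_ending_here = 4, max_so_far = 4
Position 3 (value 10): max_ending_here = 14, max_so_far = 14
Position 4 (value -10): max_ending_here = 4, max_so_far = 14
Position 5 (value 5): max_ending_here = 9, max_so_far = 14
Position 6 (value -15): max_ending_here = -6, max_so_far = 14
Position 7 (value -9): max_ending_here = -9, max_so_far = 14

Maximum subarray: [0, 4, 10]
Maximum sum: 14

The maximum subarray is [0, 4, 10] with sum 14. This subarray runs from index 1 to index 3.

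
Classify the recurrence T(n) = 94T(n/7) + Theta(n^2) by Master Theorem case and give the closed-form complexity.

Master Theorem for T(n) = 94T(n/7) + O(n^2):

a = 94, b = 7, c = 2
log_b(a) = log_7(94) = 2.3348

Case 1: c = 2 < log_7(94) = 2.3348
T(n) = O(n^(log_7 94))

For T(n) = 94T(n/7) + O(n^2): log_7(94) = 2.3348. This is Case 1 of the Master Theorem (c < log_b(a), work dominated by leaves), giving O(n^(log_7 94)).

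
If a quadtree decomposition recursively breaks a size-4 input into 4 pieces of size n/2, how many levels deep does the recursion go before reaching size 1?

For divide and conquer with division factor 2:

Problem sizes at each level:
Level 0: 4
Level 1: 2
Level 2: 1

The root is level 0 and the size-1 base case is level 2 (the tree spans levels 0 through 2, i.e. 3 levels counting the root), so the depth is the number of divisions: log_2(4) = 2

The recursion tree depth is log_2(4) = 2. At each level, the problem size is divided by 2, so it takes 2 divisions to reduce to a base case of size 1. The algorithm makes 4 recursive calls at each level.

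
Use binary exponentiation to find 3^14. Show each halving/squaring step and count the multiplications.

Computing 3^14 by squaring (build up from 3^1; each line after the first costs one multiplication):

3^1 = 3
3^2 = (3^1)^2 = 3^2 = 9
3^3 = 3 * 3^2 = 3 * 9 = 27
3^6 = (3^3)^2 = 27^2 = 729
3^7 = 3 * 3^6 = 3 * 729 = 2187
3^14 = (3^7)^2 = 2187^2 = 4782969

Result: 4782969
Multiplications needed: 5 (5 lines after 3^1)

3^14 = 4782969. Using exponentiation by squaring, this requires 5 multiplications. The key idea: if the exponent is even, square the half-power; if odd, multiply by the base once.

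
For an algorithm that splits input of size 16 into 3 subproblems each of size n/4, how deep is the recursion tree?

For divide and conquer with division factor 4:

Problem sizes at each level:
Level 0: 16
Level 1: 4
Level 2: 1

The root is level 0 and the size-1 base case is level 2 (the tree spans levels 0 through 2, i.e. 3 levels counting the root), so the depth is the number of divisions: log_4(16) = 2

The recursion tree depth is log_4(16) = 2. At each level, the problem size is divided by 4, so it takes 2 divisions to reduce to a base case of size 1. The algorithm makes 3 recursive calls at each level.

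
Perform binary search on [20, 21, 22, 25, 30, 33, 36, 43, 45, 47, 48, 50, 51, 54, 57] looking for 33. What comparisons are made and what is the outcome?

Binary search for 33 in [20, 21, 22, 25, 30, 33, 36, 43, 45, 47, 48, 50, 51, 54, 57]:

lo=0, hi=14, mid=7, arr[mid]=43 -> 43 > 33, search left half
lo=0, hi=6, mid=3, arr[mid]=25 -> 25 < 33, search right half
lo=4, hi=6, mid=5, arr[mid]=33 -> Found target at index 5!

Binary search finds 33 at index 5 after 3 comparisons. The search repeatedly halves the search space by comparing with the middle element.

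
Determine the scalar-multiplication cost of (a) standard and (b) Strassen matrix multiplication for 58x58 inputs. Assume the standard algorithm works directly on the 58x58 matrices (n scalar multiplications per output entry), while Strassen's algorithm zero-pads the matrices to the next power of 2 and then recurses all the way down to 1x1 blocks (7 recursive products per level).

Matrix multiplication for 58x58 matrices:

Strassen's algorithm requires power-of-2 dimensions. Pad 58x58 to 64x64 (next power of 2).

Standard algorithm: 58^3 = 195112 multiplications
Strassen's algorithm: 7^(log2(64)) = 7^6 = 117649 multiplications
Savings: 195112 - 117649 = 77463 multiplications

Standard: 195112 multiplications (58^3). Strassen: 117649 multiplications (7^6, after padding to 64x64). Strassen reduces 8 recursive multiplications to 7 at each level.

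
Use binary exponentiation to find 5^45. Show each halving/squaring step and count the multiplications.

Computing 5^45 by squaring (build up from 5^1; each line after the first costs one multiplication):

5^1 = 5
5^2 = (5^1)^2 = 5^2 = 25
5^4 = (5^2)^2 = 25^2 = 625
5^5 = 5 * 5^4 = 5 * 625 = 3125
5^10 = (5^5)^2 = 3125^2 = 9765625
5^11 = 5 * 5^10 = 5 * 9765625 = 48828125
5^22 = (5^11)^2 = 48828125^2 = 2384185791015625
5^44 = (5^22)^2 = 2384185791015625^2 = 5684341886080801486968994140625
5^45 = 5 * 5^44 = 5 * 5684341886080801486968994140625 = 28421709430404007434844970703125

Result: 28421709430404007434844970703125
Multiplications needed: 8 (8 lines after 5^1)

5^45 = 28421709430404007434844970703125. Using exponentiation by squaring, this requires 8 multiplications. The key idea: if the exponent is even, square the half-power; if odd, multiply by the base once.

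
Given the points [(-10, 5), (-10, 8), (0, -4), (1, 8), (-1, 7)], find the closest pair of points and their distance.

Computing all pairwise distances among 5 points:

d((-10, 5), (-10, 8)) = 3.0
d((-10, 5), (0, -4)) = 13.4536
d((-10, 5), (1, 8)) = 11.4018
d((-10, 5), (-1, 7)) = 9.2195
d((-10, 8), (0, -4)) = 15.6205
d((-10, 8), (1, 8)) = 11.0
d((-10, 8), (-1, 7)) = 9.0554
d((0, -4), (1, 8)) = 12.0416
d((0, -4), (-1, 7)) = 11.0454
d((1, 8), (-1, 7)) = 2.2361 <-- minimum

Closest pair: (1, 8) and (-1, 7) with distance 2.2361

The closest pair is (1, 8) and (-1, 7) with Euclidean distance 2.2361. For 5 points, brute-force pairwise comparison is shown above. For large n, the divide-and-conquer algorithm (sort by x, recurse on halves, check the dividing strip) achieves O(n log n).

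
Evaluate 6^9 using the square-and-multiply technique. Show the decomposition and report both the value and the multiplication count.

Computing 6^9 by squaring (build up from 6^1; each line after the first costs one multiplication):

6^1 = 6
6^2 = (6^1)^2 = 6^2 = 36
6^4 = (6^2)^2 = 36^2 = 1296
6^8 = (6^4)^2 = 1296^2 = 1679616
6^9 = 6 * 6^8 = 6 * 1679616 = 10077696

Result: 10077696
Multiplications needed: 4 (4 lines after 6^1)

6^9 = 10077696. Using exponentiation by squaring, this requires 4 multiplications. The key idea: if the exponent is even, square the half-power; if odd, multiply by the base once.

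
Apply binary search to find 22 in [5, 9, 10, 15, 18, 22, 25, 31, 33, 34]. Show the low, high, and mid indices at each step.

Binary search for 22 in [5, 9, 10, 15, 18, 22, 25, 31, 33, 34]:

lo=0, hi=9, mid=4, arr[mid]=18 -> 18 < 22, search right half
lo=5, hi=9, mid=7, arr[mid]=31 -> 31 > 22, search left half
lo=5, hi=6, mid=5, arr[mid]=22 -> Found target at index 5!

Binary search finds 22 at index 5 after 3 comparisons. The search repeatedly halves the search space by comparing with the middle element.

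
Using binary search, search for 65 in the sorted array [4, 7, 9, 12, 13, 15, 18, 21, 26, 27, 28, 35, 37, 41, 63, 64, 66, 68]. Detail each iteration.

Binary search for 65 in [4, 7, 9, 12, 13, 15, 18, 21, 26, 27, 28, 35, 37, 41, 63, 64, 66, 68]:

lo=0, hi=17, mid=8, arr[mid]=26 -> 26 < 65, search right half
lo=9, hi=17, mid=13, arr[mid]=41 -> 41 < 65, search right half
lo=14, hi=17, mid=15, arr[mid]=64 -> 64 < 65, search right half
lo=16, hi=17, mid=16, arr[mid]=66 -> 66 > 65, search left half
lo=16 > hi=15, target 65 not found

Binary search determines that 65 is not in the array after 4 comparisons. The search space was exhausted without finding the target.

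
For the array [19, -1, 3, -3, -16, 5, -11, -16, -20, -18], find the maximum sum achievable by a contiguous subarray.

Using Kadane's algorithm on [19, -1, 3, -3, -16, 5, -11, -16, -20, -18]:

Scanning through the array:
Position 1 (value -1): max_ending_here = 18, max_so_far = 19
Position 2 (value 3): max_ending_here = 21, max_so_far = 21
Position 3 (value -3): max_ending_here = 18, max_so_far = 21
Position 4 (value -16): max_ending_here = 2, max_so_far = 21
Position 5 (value 5): max_ending_here = 7, max_so_far = 21
Position 6 (value -11): max_ending_here = -4, max_so_far = 21
Position 7 (value -16): max_ending_here = -16, max_so_far = 21
Position 8 (value -20): max_ending_here = -20, max_so_far = 21
Position 9 (value -18): max_ending_here = -18, max_so_far = 21

Maximum subarray: [19, -1, 3]
Maximum sum: 21

The maximum subarray is [19, -1, 3] with sum 21. This subarray runs from index 0 to index 2.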